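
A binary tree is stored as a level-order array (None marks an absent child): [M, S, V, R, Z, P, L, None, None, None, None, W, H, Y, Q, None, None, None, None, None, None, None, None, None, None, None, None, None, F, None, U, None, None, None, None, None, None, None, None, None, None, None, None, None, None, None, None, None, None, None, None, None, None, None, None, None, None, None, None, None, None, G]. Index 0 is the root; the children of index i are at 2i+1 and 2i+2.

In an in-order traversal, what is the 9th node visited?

Y

In-order visits the left subtree, then the node, then the right subtree.
At M: go left to S.
  At S: go left to R.
    R is a leaf — visit R.
  Visit S.
  At S: go right to Z.
    Z is a leaf — visit Z.
Visit M.
At M: go right to V.
  At V: go left to P.
    At P: go left to W.
      W is a leaf — visit W.
    Visit P.
    At P: go right to H.
      H is a leaf — visit H.
  Visit V.
  At V: go right to L.
    At L: go left to Y.
      At Y: no left child.
      Visit Y.
      At Y: go right to F.
        F is a leaf — visit F.
    Visit L.
    At L: go right to Q.
      At Q: no left child.
      Visit Q.
      At Q: go right to U.
        At U: go left to G.
          G is a leaf — visit G.
        Visit U.
        At U: no right child.
Full in-order sequence: R, S, Z, M, W, P, H, V, Y, F, L, Q, G, U.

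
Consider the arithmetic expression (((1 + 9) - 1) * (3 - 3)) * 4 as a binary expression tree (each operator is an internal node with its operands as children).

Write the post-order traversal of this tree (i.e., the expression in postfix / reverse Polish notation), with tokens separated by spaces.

1 9 + 1 - 3 3 - * 4 *

Post-order on an expression tree gives postfix notation: for each operator, emit left operand, right operand, then the operator.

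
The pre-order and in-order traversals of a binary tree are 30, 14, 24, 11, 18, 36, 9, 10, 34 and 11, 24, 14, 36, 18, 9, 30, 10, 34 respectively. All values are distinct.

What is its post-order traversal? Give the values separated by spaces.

11 24 36 9 18 14 34 10 30

The first element of pre-order is the root; it splits in-order into left and right subtrees.
Root 30: left subtree has 6 nodes {11, 24, 14, 36, 18, 9}, right has 2 {10, 34}.
  Root 14: left subtree has 2 nodes {11, 24}, right has 3 {36, 18, 9}.
    Root 24: left subtree has 1 node {11}, right has 0 { }.
    Root 18: left subtree has 1 node {36}, right has 1 {9}.
  Root 10: left subtree has 0 nodes { }, right has 1 {34}.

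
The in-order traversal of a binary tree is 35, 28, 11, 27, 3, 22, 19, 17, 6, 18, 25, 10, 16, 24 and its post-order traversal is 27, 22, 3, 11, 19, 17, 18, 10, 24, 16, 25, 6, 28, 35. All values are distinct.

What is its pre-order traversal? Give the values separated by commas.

35, 28, 6, 17, 19, 11, 3, 27, 22, 25, 18, 16, 10, 24

The last element of post-order is the root; it splits in-order into left and right subtrees.
Root 35: left subtree has 0 nodes { }, right has 13 {28, 11, 27, 3, 22, 19, 17, 6, 18, 25, 10, 16, 24}.
  Root 28: left subtree has 0 nodes { }, right has 12 {11, 27, 3, 22, 19, 17, 6, 18, 25, 10, 16, 24}.
    Root 6: left subtree has 6 nodes {11, 27, 3, 22, 19, 17}, right has 5 {18, 25, 10, 16, 24}.
      Root 17: left subtree has 5 nodes {11, 27, 3, 22, 19}, right has 0 { }.
        Root 19: left subtree has 4 nodes {11, 27, 3, 22}, right has 0 { }.
          Root 11: left subtree has 0 nodes { }, right has 3 {27, 3, 22}.
            Root 3: left subtree has 1 node {27}, right has 1 {22}.
      Root 25: left subtree has 1 node {18}, right has 3 {10, 16, 24}.
        Root 16: left subtree has 1 node {10}, right has 1 {24}.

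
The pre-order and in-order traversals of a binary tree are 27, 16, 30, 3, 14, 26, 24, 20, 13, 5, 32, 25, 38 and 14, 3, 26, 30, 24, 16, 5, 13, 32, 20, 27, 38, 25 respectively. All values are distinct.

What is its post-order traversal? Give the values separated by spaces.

14 26 3 24 30 5 32 13 20 16 38 25 27

The first element of pre-order is the root; it splits in-order into left and right subtrees.
Root 27: left subtree has 10 nodes {14, 3, 26, 30, 24, 16, 5, 13, 32, 20}, right has 2 {38, 25}.
  Root 16: left subtree has 5 nodes {14, 3, 26, 30, 24}, right has 4 {5, 13, 32, 20}.
    Root 30: left subtree has 3 nodes {14, 3, 26}, right has 1 {24}.
      Root 3: left subtree has 1 node {14}, right has 1 {26}.
    Root 20: left subtree has 3 nodes {5, 13, 32}, right has 0 { }.
      Root 13: left subtree has 1 node {5}, right has 1 {32}.
  Root 25: left subtree has 1 node {38}, right has 0 { }.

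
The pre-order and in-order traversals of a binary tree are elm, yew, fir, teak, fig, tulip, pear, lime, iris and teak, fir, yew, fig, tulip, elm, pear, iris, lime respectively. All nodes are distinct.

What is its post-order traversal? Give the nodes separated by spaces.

teak fir tulip fig yew iris lime pear elm

The first element of pre-order is the root; it splits in-order into left and right subtrees.
Root elm: left subtree has 5 nodes {teak, fir, yew, fig, tulip}, right has 3 {pear, iris, lime}.
  Root yew: left subtree has 2 nodes {teak, fir}, right has 2 {fig, tulip}.
    Root fir: left subtree has 1 node {teak}, right has 0 { }.
    Root fig: left subtree has 0 nodes { }, right has 1 {tulip}.
  Root pear: left subtree has 0 nodes { }, right has 2 {iris, lime}.
    Root lime: left subtree has 1 node {iris}, right has 0 { }.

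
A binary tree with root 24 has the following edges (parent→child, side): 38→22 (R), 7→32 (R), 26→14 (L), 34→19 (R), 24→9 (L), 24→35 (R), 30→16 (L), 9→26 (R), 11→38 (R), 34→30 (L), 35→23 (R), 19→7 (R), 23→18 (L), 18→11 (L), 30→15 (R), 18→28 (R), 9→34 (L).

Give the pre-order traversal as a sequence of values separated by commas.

Pre-order visits the node, then its left subtree, then its right subtree.
Visit 24.
At 24: go left to 9.
  Visit 9.
  At 9: go left to 34.
    Visit 34.
    At 34: go left to 30.
      Visit 30.
      At 30: go left to 16.
        16 is a leaf — visit 16.
      At 30: go right to 15.
        15 is a leaf — visit 15.
    At 34: go right to 19.
      Visit 19.
      At 19: no left child.
      At 19: go right to 7.
        Visit 7.
        At 7: no left child.
        At 7: go right to 32.
          32 is a leaf — visit 32.
  At 9: go right to 26.
    Visit 26.
    At 26: go left to 14.
      14 is a leaf — visit 14.
    At 26: no right child.
At 24: go right to 35.
  Visit 35.
  At 35: no left child.
  At 35: go right to 23.
    Visit 23.
    At 23: go left to 18.
      Visit 18.
      At 18: go left to 11.
        Visit 11.
        At 11: no left child.
        At 11: go right to 38.
          Visit 38.
          At 38: no left child.
          At 38: go right to 22.
            22 is a leaf — visit 22.
      At 18: go right to 28.
        28 is a leaf — visit 28.
    At 23: no right child.

24, 9, 34, 30, 16, 15, 19, 7, 32, 26, 14, 35, 23, 18, 11, 38, 22, 28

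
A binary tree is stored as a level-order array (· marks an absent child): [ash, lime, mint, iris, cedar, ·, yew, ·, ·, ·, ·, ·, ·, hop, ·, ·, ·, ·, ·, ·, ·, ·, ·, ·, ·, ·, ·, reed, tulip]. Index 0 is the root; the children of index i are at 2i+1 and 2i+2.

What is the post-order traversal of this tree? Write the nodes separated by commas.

Post-order visits the left subtree, then the right subtree, then the node.
At ash: go left to lime.
  At lime: go left to iris.
    iris is a leaf — visit iris.
  At lime: go right to cedar.
    cedar is a leaf — visit cedar.
  Visit lime.
At ash: go right to mint.
  At mint: no left child.
  At mint: go right to yew.
    At yew: go left to hop.
      At hop: go left to reed.
        reed is a leaf — visit reed.
      At hop: go right to tulip.
        tulip is a leaf — visit tulip.
      Visit hop.
    At yew: no right child.
    Visit yew.
  Visit mint.
Visit ash.

iris, cedar, lime, reed, tulip, hop, yew, mint, ash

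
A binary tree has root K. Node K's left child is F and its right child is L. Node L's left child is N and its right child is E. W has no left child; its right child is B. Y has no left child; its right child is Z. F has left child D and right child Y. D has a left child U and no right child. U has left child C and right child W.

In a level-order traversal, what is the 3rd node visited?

Level-order visits nodes level by level from the root, left to right within each level.
Level 0: K
Level 1: F, L
Level 2: D, Y, N, E
Level 3: U, Z
Level 4: C, W
Level 5: B
Full level-order sequence: K, F, L, D, Y, N, E, U, Z, C, W, B.

L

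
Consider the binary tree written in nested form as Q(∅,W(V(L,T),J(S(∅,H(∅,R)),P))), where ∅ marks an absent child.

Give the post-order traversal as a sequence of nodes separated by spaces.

Post-order visits the left subtree, then the right subtree, then the node.
At Q: no left child.
At Q: go right to W.
  At W: go left to V.
    At V: go left to L.
      L is a leaf — visit L.
    At V: go right to T.
      T is a leaf — visit T.
    Visit V.
  At W: go right to J.
    At J: go left to S.
      At S: no left child.
      At S: go right to H.
        At H: no left child.
        At H: go right to R.
          R is a leaf — visit R.
        Visit H.
      Visit S.
    At J: go right to P.
      P is a leaf — visit P.
    Visit J.
  Visit W.
Visit Q.

L T V R H S P J W Q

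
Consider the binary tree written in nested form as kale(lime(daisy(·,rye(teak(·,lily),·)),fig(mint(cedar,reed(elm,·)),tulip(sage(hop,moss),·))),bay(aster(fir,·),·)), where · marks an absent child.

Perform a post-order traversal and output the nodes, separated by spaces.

lily teak rye daisy cedar elm reed mint hop moss sage tulip fig lime fir aster bay kale

Post-order visits the left subtree, then the right subtree, then the node.
At kale: go left to lime.
  At lime: go left to daisy.
    At daisy: no left child.
    At daisy: go right to rye.
      At rye: go left to teak.
        At teak: no left child.
        At teak: go right to lily.
          lily is a leaf — visit lily.
        Visit teak.
      At rye: no right child.
      Visit rye.
    Visit daisy.
  At lime: go right to fig.
    At fig: go left to mint.
      At mint: go left to cedar.
        cedar is a leaf — visit cedar.
      At mint: go right to reed.
        At reed: go left to elm.
          elm is a leaf — visit elm.
        At reed: no right child.
        Visit reed.
      Visit mint.
    At fig: go right to tulip.
      At tulip: go left to sage.
        At sage: go left to hop.
          hop is a leaf — visit hop.
        At sage: go right to moss.
          moss is a leaf — visit moss.
        Visit sage.
      At tulip: no right child.
      Visit tulip.
    Visit fig.
  Visit lime.
At kale: go right to bay.
  At bay: go left to aster.
    At aster: go left to fir.
      fir is a leaf — visit fir.
    At aster: no right child.
    Visit aster.
  At bay: no right child.
  Visit bay.
Visit kale.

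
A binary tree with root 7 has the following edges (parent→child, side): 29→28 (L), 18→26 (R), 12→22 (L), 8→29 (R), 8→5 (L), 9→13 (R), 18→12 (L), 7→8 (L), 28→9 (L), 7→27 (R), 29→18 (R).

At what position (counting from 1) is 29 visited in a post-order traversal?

Post-order visits the left subtree, then the right subtree, then the node.
At 7: go left to 8.
  At 8: go left to 5.
    5 is a leaf — visit 5.
  At 8: go right to 29.
    At 29: go left to 28.
      At 28: go left to 9.
        At 9: no left child.
        At 9: go right to 13.
          13 is a leaf — visit 13.
        Visit 9.
      At 28: no right child.
      Visit 28.
    At 29: go right to 18.
      At 18: go left to 12.
        At 12: go left to 22.
          22 is a leaf — visit 22.
        At 12: no right child.
        Visit 12.
      At 18: go right to 26.
        26 is a leaf — visit 26.
      Visit 18.
    Visit 29.
  Visit 8.
At 7: go right to 27.
  27 is a leaf — visit 27.
Visit 7.
Full post-order sequence: 5, 13, 9, 28, 22, 12, 26, 18, 29, 8, 27, 7.

9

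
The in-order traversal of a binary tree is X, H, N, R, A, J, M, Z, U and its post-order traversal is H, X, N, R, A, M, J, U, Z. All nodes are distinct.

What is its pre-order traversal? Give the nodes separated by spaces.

The last element of post-order is the root; it splits in-order into left and right subtrees.
Root Z: left subtree has 7 nodes {X, H, N, R, A, J, M}, right has 1 {U}.
  Root J: left subtree has 5 nodes {X, H, N, R, A}, right has 1 {M}.
    Root A: left subtree has 4 nodes {X, H, N, R}, right has 0 { }.
      Root R: left subtree has 3 nodes {X, H, N}, right has 0 { }.
        Root N: left subtree has 2 nodes {X, H}, right has 0 { }.
          Root X: left subtree has 0 nodes { }, right has 1 {H}.

Z J A R N X H M U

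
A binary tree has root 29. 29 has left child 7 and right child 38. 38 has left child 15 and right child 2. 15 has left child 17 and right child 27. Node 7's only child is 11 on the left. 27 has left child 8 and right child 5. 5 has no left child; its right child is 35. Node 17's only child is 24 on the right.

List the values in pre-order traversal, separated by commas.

29, 7, 11, 38, 15, 17, 24, 27, 8, 5, 35, 2

Pre-order visits the node, then its left subtree, then its right subtree.
Visit 29.
At 29: go left to 7.
  Visit 7.
  At 7: go left to 11.
    11 is a leaf — visit 11.
  At 7: no right child.
At 29: go right to 38.
  Visit 38.
  At 38: go left to 15.
    Visit 15.
    At 15: go left to 17.
      Visit 17.
      At 17: no left child.
      At 17: go right to 24.
        24 is a leaf — visit 24.
    At 15: go right to 27.
      Visit 27.
      At 27: go left to 8.
        8 is a leaf — visit 8.
      At 27: go right to 5.
        Visit 5.
        At 5: no left child.
        At 5: go right to 35.
          35 is a leaf — visit 35.
  At 38: go right to 2.
    2 is a leaf — visit 2.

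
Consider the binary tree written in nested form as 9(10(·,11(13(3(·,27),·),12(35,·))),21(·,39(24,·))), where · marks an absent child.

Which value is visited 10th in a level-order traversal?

35

Level-order visits nodes level by level from the root, left to right within each level.
Level 0: 9
Level 1: 10, 21
Level 2: 11, 39
Level 3: 13, 12, 24
Level 4: 3, 35
Level 5: 27
Full level-order sequence: 9, 10, 21, 11, 39, 13, 12, 24, 3, 35, 27.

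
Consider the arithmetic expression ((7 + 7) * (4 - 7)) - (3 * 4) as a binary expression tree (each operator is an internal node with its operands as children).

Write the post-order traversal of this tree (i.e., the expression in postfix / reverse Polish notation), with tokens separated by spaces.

Post-order on an expression tree gives postfix notation: for each operator, emit left operand, right operand, then the operator.

7 7 + 4 7 - * 3 4 * -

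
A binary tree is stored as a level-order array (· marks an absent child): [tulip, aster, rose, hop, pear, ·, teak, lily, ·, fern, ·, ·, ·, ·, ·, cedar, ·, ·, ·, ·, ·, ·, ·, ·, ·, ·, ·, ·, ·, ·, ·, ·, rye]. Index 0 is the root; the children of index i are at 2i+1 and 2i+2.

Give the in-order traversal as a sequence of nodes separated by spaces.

cedar rye lily hop aster fern pear tulip rose teak

In-order visits the left subtree, then the node, then the right subtree.
At tulip: go left to aster.
  At aster: go left to hop.
    At hop: go left to lily.
      At lily: go left to cedar.
        At cedar: no left child.
        Visit cedar.
        At cedar: go right to rye.
          rye is a leaf — visit rye.
      Visit lily.
      At lily: no right child.
    Visit hop.
    At hop: no right child.
  Visit aster.
  At aster: go right to pear.
    At pear: go left to fern.
      fern is a leaf — visit fern.
    Visit pear.
    At pear: no right child.
Visit tulip.
At tulip: go right to rose.
  At rose: no left child.
  Visit rose.
  At rose: go right to teak.
    teak is a leaf — visit teak.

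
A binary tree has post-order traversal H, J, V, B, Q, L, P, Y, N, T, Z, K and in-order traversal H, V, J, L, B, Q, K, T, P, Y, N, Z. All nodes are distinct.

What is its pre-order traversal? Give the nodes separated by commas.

The last element of post-order is the root; it splits in-order into left and right subtrees.
Root K: left subtree has 6 nodes {H, V, J, L, B, Q}, right has 5 {T, P, Y, N, Z}.
  Root L: left subtree has 3 nodes {H, V, J}, right has 2 {B, Q}.
    Root V: left subtree has 1 node {H}, right has 1 {J}.
    Root Q: left subtree has 1 node {B}, right has 0 { }.
  Root Z: left subtree has 4 nodes {T, P, Y, N}, right has 0 { }.
    Root T: left subtree has 0 nodes { }, right has 3 {P, Y, N}.
      Root N: left subtree has 2 nodes {P, Y}, right has 0 { }.
        Root Y: left subtree has 1 node {P}, right has 0 { }.

K, L, V, H, J, Q, B, Z, T, N, Y, P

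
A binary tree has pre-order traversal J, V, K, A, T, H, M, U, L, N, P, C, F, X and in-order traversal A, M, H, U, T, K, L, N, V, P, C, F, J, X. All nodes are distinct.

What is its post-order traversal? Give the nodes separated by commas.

M, U, H, T, A, N, L, K, F, C, P, V, X, J

The first element of pre-order is the root; it splits in-order into left and right subtrees.
Root J: left subtree has 12 nodes {A, M, H, U, T, K, L, N, V, P, C, F}, right has 1 {X}.
  Root V: left subtree has 8 nodes {A, M, H, U, T, K, L, N}, right has 3 {P, C, F}.
    Root K: left subtree has 5 nodes {A, M, H, U, T}, right has 2 {L, N}.
      Root A: left subtree has 0 nodes { }, right has 4 {M, H, U, T}.
        Root T: left subtree has 3 nodes {M, H, U}, right has 0 { }.
          Root H: left subtree has 1 node {M}, right has 1 {U}.
      Root L: left subtree has 0 nodes { }, right has 1 {N}.
    Root P: left subtree has 0 nodes { }, right has 2 {C, F}.
      Root C: left subtree has 0 nodes { }, right has 1 {F}.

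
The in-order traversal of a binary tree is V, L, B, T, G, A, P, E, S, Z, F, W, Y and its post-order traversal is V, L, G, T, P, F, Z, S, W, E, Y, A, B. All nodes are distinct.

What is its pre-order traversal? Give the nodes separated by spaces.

The last element of post-order is the root; it splits in-order into left and right subtrees.
Root B: left subtree has 2 nodes {V, L}, right has 10 {T, G, A, P, E, S, Z, F, W, Y}.
  Root L: left subtree has 1 node {V}, right has 0 { }.
  Root A: left subtree has 2 nodes {T, G}, right has 7 {P, E, S, Z, F, W, Y}.
    Root T: left subtree has 0 nodes { }, right has 1 {G}.
    Root Y: left subtree has 6 nodes {P, E, S, Z, F, W}, right has 0 { }.
      Root E: left subtree has 1 node {P}, right has 4 {S, Z, F, W}.
        Root W: left subtree has 3 nodes {S, Z, F}, right has 0 { }.
          Root S: left subtree has 0 nodes { }, right has 2 {Z, F}.
            Root Z: left subtree has 0 nodes { }, right has 1 {F}.

B L V A T G Y E P W S Z F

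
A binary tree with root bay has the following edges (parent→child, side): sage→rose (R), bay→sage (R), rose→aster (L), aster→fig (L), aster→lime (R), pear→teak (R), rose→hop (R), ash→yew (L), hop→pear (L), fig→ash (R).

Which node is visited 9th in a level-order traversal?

Level-order visits nodes level by level from the root, left to right within each level.
Level 0: bay
Level 1: sage
Level 2: rose
Level 3: aster, hop
Level 4: fig, lime, pear
Level 5: ash, teak
Level 6: yew
Full level-order sequence: bay, sage, rose, aster, hop, fig, lime, pear, ash, teak, yew.

ash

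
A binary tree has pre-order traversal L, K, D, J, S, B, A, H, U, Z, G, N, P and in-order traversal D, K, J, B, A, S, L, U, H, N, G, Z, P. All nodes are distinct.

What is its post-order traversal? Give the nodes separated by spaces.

D A B S J K U N G P Z H L

The first element of pre-order is the root; it splits in-order into left and right subtrees.
Root L: left subtree has 6 nodes {D, K, J, B, A, S}, right has 6 {U, H, N, G, Z, P}.
  Root K: left subtree has 1 node {D}, right has 4 {J, B, A, S}.
    Root J: left subtree has 0 nodes { }, right has 3 {B, A, S}.
      Root S: left subtree has 2 nodes {B, A}, right has 0 { }.
        Root B: left subtree has 0 nodes { }, right has 1 {A}.
  Root H: left subtree has 1 node {U}, right has 4 {N, G, Z, P}.
    Root Z: left subtree has 2 nodes {N, G}, right has 1 {P}.
      Root G: left subtree has 1 node {N}, right has 0 { }.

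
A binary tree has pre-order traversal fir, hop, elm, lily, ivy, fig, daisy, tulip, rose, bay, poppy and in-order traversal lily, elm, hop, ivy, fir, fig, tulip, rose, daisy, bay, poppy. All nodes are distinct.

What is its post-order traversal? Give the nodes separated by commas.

The first element of pre-order is the root; it splits in-order into left and right subtrees.
Root fir: left subtree has 4 nodes {lily, elm, hop, ivy}, right has 6 {fig, tulip, rose, daisy, bay, poppy}.
  Root hop: left subtree has 2 nodes {lily, elm}, right has 1 {ivy}.
    Root elm: left subtree has 1 node {lily}, right has 0 { }.
  Root fig: left subtree has 0 nodes { }, right has 5 {tulip, rose, daisy, bay, poppy}.
    Root daisy: left subtree has 2 nodes {tulip, rose}, right has 2 {bay, poppy}.
      Root tulip: left subtree has 0 nodes { }, right has 1 {rose}.
      Root bay: left subtree has 0 nodes { }, right has 1 {poppy}.

lily, elm, ivy, hop, rose, tulip, poppy, bay, daisy, fig, fir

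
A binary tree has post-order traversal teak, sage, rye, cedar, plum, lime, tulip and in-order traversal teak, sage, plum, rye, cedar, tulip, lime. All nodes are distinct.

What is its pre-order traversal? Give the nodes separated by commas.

tulip, plum, sage, teak, cedar, rye, lime

The last element of post-order is the root; it splits in-order into left and right subtrees.
Root tulip: left subtree has 5 nodes {teak, sage, plum, rye, cedar}, right has 1 {lime}.
  Root plum: left subtree has 2 nodes {teak, sage}, right has 2 {rye, cedar}.
    Root sage: left subtree has 1 node {teak}, right has 0 { }.
    Root cedar: left subtree has 1 node {rye}, right has 0 { }.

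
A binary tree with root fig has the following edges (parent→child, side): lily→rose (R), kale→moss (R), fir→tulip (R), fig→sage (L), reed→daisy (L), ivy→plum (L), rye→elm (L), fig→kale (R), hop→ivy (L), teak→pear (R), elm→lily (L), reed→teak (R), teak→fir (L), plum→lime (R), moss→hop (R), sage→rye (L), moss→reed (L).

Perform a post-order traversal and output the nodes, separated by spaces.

Post-order visits the left subtree, then the right subtree, then the node.
At fig: go left to sage.
  At sage: go left to rye.
    At rye: go left to elm.
      At elm: go left to lily.
        At lily: no left child.
        At lily: go right to rose.
          rose is a leaf — visit rose.
        Visit lily.
      At elm: no right child.
      Visit elm.
    At rye: no right child.
    Visit rye.
  At sage: no right child.
  Visit sage.
At fig: go right to kale.
  At kale: no left child.
  At kale: go right to moss.
    At moss: go left to reed.
      At reed: go left to daisy.
        daisy is a leaf — visit daisy.
      At reed: go right to teak.
        At teak: go left to fir.
          At fir: no left child.
          At fir: go right to tulip.
            tulip is a leaf — visit tulip.
          Visit fir.
        At teak: go right to pear.
          pear is a leaf — visit pear.
        Visit teak.
      Visit reed.
    At moss: go right to hop.
      At hop: go left to ivy.
        At ivy: go left to plum.
          At plum: no left child.
          At plum: go right to lime.
            lime is a leaf — visit lime.
          Visit plum.
        At ivy: no right child.
        Visit ivy.
      At hop: no right child.
      Visit hop.
    Visit moss.
  Visit kale.
Visit fig.

rose lily elm rye sage daisy tulip fir pear teak reed lime plum ivy hop moss kale fig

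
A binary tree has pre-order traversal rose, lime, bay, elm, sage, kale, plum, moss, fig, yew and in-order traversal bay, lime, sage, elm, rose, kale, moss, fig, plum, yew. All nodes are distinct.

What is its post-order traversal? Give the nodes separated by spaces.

bay sage elm lime fig moss yew plum kale rose

The first element of pre-order is the root; it splits in-order into left and right subtrees.
Root rose: left subtree has 4 nodes {bay, lime, sage, elm}, right has 5 {kale, moss, fig, plum, yew}.
  Root lime: left subtree has 1 node {bay}, right has 2 {sage, elm}.
    Root elm: left subtree has 1 node {sage}, right has 0 { }.
  Root kale: left subtree has 0 nodes { }, right has 4 {moss, fig, plum, yew}.
    Root plum: left subtree has 2 nodes {moss, fig}, right has 1 {yew}.
      Root moss: left subtree has 0 nodes { }, right has 1 {fig}.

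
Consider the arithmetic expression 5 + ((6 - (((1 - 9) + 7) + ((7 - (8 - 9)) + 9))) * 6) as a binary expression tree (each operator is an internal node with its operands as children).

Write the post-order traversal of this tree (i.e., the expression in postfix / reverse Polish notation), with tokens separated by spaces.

5 6 1 9 - 7 + 7 8 9 - - 9 + + - 6 * +

Post-order on an expression tree gives postfix notation: for each operator, emit left operand, right operand, then the operator.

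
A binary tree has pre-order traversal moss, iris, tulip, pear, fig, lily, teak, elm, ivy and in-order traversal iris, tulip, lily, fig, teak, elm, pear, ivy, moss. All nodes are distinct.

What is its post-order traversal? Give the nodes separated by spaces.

The first element of pre-order is the root; it splits in-order into left and right subtrees.
Root moss: left subtree has 8 nodes {iris, tulip, lily, fig, teak, elm, pear, ivy}, right has 0 { }.
  Root iris: left subtree has 0 nodes { }, right has 7 {tulip, lily, fig, teak, elm, pear, ivy}.
    Root tulip: left subtree has 0 nodes { }, right has 6 {lily, fig, teak, elm, pear, ivy}.
      Root pear: left subtree has 4 nodes {lily, fig, teak, elm}, right has 1 {ivy}.
        Root fig: left subtree has 1 node {lily}, right has 2 {teak, elm}.
          Root teak: left subtree has 0 nodes { }, right has 1 {elm}.

lily elm teak fig ivy pear tulip iris moss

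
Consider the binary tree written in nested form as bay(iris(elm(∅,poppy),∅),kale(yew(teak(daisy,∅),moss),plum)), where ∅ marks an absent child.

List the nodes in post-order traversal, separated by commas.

poppy, elm, iris, daisy, teak, moss, yew, plum, kale, bay

Post-order visits the left subtree, then the right subtree, then the node.
At bay: go left to iris.
  At iris: go left to elm.
    At elm: no left child.
    At elm: go right to poppy.
      poppy is a leaf — visit poppy.
    Visit elm.
  At iris: no right child.
  Visit iris.
At bay: go right to kale.
  At kale: go left to yew.
    At yew: go left to teak.
      At teak: go left to daisy.
        daisy is a leaf — visit daisy.
      At teak: no right child.
      Visit teak.
    At yew: go right to moss.
      moss is a leaf — visit moss.
    Visit yew.
  At kale: go right to plum.
    plum is a leaf — visit plum.
  Visit kale.
Visit bay.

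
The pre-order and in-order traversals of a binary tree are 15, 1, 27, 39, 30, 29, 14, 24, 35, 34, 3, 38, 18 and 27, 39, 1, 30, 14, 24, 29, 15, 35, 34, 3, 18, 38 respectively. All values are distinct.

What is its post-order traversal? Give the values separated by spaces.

The first element of pre-order is the root; it splits in-order into left and right subtrees.
Root 15: left subtree has 7 nodes {27, 39, 1, 30, 14, 24, 29}, right has 5 {35, 34, 3, 18, 38}.
  Root 1: left subtree has 2 nodes {27, 39}, right has 4 {30, 14, 24, 29}.
    Root 27: left subtree has 0 nodes { }, right has 1 {39}.
    Root 30: left subtree has 0 nodes { }, right has 3 {14, 24, 29}.
      Root 29: left subtree has 2 nodes {14, 24}, right has 0 { }.
        Root 14: left subtree has 0 nodes { }, right has 1 {24}.
  Root 35: left subtree has 0 nodes { }, right has 4 {34, 3, 18, 38}.
    Root 34: left subtree has 0 nodes { }, right has 3 {3, 18, 38}.
      Root 3: left subtree has 0 nodes { }, right has 2 {18, 38}.
        Root 38: left subtree has 1 node {18}, right has 0 { }.

39 27 24 14 29 30 1 18 38 3 34 35 15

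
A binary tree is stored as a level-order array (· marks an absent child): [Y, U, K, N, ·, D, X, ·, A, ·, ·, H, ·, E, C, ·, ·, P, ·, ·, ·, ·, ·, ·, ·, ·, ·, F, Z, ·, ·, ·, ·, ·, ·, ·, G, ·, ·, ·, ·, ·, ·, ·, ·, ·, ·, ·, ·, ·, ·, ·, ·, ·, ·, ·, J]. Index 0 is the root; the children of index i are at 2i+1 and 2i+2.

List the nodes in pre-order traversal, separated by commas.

Pre-order visits the node, then its left subtree, then its right subtree.
Visit Y.
At Y: go left to U.
  Visit U.
  At U: go left to N.
    Visit N.
    At N: no left child.
    At N: go right to A.
      Visit A.
      At A: go left to P.
        Visit P.
        At P: no left child.
        At P: go right to G.
          G is a leaf — visit G.
      At A: no right child.
  At U: no right child.
At Y: go right to K.
  Visit K.
  At K: go left to D.
    Visit D.
    At D: go left to H.
      H is a leaf — visit H.
    At D: no right child.
  At K: go right to X.
    Visit X.
    At X: go left to E.
      Visit E.
      At E: go left to F.
        Visit F.
        At F: no left child.
        At F: go right to J.
          J is a leaf — visit J.
      At E: go right to Z.
        Z is a leaf — visit Z.
    At X: go right to C.
      C is a leaf — visit C.

Y, U, N, A, P, G, K, D, H, X, E, F, J, Z, C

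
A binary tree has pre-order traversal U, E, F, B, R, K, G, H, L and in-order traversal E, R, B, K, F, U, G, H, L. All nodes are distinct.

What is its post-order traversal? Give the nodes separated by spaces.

The first element of pre-order is the root; it splits in-order into left and right subtrees.
Root U: left subtree has 5 nodes {E, R, B, K, F}, right has 3 {G, H, L}.
  Root E: left subtree has 0 nodes { }, right has 4 {R, B, K, F}.
    Root F: left subtree has 3 nodes {R, B, K}, right has 0 { }.
      Root B: left subtree has 1 node {R}, right has 1 {K}.
  Root G: left subtree has 0 nodes { }, right has 2 {H, L}.
    Root H: left subtree has 0 nodes { }, right has 1 {L}.

R K B F E L H G U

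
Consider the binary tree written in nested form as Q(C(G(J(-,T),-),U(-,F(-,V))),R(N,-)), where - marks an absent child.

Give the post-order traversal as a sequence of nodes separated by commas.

T, J, G, V, F, U, C, N, R, Q

Post-order visits the left subtree, then the right subtree, then the node.
At Q: go left to C.
  At C: go left to G.
    At G: go left to J.
      At J: no left child.
      At J: go right to T.
        T is a leaf — visit T.
      Visit J.
    At G: no right child.
    Visit G.
  At C: go right to U.
    At U: no left child.
    At U: go right to F.
      At F: no left child.
      At F: go right to V.
        V is a leaf — visit V.
      Visit F.
    Visit U.
  Visit C.
At Q: go right to R.
  At R: go left to N.
    N is a leaf — visit N.
  At R: no right child.
  Visit R.
Visit Q.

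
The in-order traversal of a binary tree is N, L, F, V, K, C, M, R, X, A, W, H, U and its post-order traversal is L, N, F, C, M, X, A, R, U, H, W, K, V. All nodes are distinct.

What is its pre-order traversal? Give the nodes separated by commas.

The last element of post-order is the root; it splits in-order into left and right subtrees.
Root V: left subtree has 3 nodes {N, L, F}, right has 9 {K, C, M, R, X, A, W, H, U}.
  Root F: left subtree has 2 nodes {N, L}, right has 0 { }.
    Root N: left subtree has 0 nodes { }, right has 1 {L}.
  Root K: left subtree has 0 nodes { }, right has 8 {C, M, R, X, A, W, H, U}.
    Root W: left subtree has 5 nodes {C, M, R, X, A}, right has 2 {H, U}.
      Root R: left subtree has 2 nodes {C, M}, right has 2 {X, A}.
        Root M: left subtree has 1 node {C}, right has 0 { }.
        Root A: left subtree has 1 node {X}, right has 0 { }.
      Root H: left subtree has 0 nodes { }, right has 1 {U}.

V, F, N, L, K, W, R, M, C, A, X, H, U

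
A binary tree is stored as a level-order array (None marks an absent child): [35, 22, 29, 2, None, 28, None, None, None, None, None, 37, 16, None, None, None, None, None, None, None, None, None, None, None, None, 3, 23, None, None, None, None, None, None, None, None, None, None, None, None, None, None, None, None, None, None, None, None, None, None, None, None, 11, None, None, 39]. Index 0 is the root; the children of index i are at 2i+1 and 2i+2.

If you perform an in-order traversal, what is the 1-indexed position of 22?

In-order visits the left subtree, then the node, then the right subtree.
At 35: go left to 22.
  At 22: go left to 2.
    2 is a leaf — visit 2.
  Visit 22.
  At 22: no right child.
Visit 35.
At 35: go right to 29.
  At 29: go left to 28.
    At 28: go left to 37.
      37 is a leaf — visit 37.
    Visit 28.
    At 28: go right to 16.
      At 16: go left to 3.
        At 3: go left to 11.
          11 is a leaf — visit 11.
        Visit 3.
        At 3: no right child.
      Visit 16.
      At 16: go right to 23.
        At 23: no left child.
        Visit 23.
        At 23: go right to 39.
          39 is a leaf — visit 39.
  Visit 29.
  At 29: no right child.
Full in-order sequence: 2, 22, 35, 37, 28, 11, 3, 16, 23, 39, 29.

2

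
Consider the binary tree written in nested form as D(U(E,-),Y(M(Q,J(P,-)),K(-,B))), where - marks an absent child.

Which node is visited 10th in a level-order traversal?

Level-order visits nodes level by level from the root, left to right within each level.
Level 0: D
Level 1: U, Y
Level 2: E, M, K
Level 3: Q, J, B
Level 4: P
Full level-order sequence: D, U, Y, E, M, K, Q, J, B, P.

P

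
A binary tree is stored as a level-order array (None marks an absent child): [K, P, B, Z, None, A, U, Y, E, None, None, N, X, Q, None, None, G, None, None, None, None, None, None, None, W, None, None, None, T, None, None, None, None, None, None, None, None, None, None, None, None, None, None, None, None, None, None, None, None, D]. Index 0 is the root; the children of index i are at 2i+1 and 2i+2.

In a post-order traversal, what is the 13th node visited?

U

Post-order visits the left subtree, then the right subtree, then the node.
At K: go left to P.
  At P: go left to Z.
    At Z: go left to Y.
      At Y: no left child.
      At Y: go right to G.
        G is a leaf — visit G.
      Visit Y.
    At Z: go right to E.
      E is a leaf — visit E.
    Visit Z.
  At P: no right child.
  Visit P.
At K: go right to B.
  At B: go left to A.
    At A: go left to N.
      At N: no left child.
      At N: go right to W.
        At W: go left to D.
          D is a leaf — visit D.
        At W: no right child.
        Visit W.
      Visit N.
    At A: go right to X.
      X is a leaf — visit X.
    Visit A.
  At B: go right to U.
    At U: go left to Q.
      At Q: no left child.
      At Q: go right to T.
        T is a leaf — visit T.
      Visit Q.
    At U: no right child.
    Visit U.
  Visit B.
Visit K.
Full post-order sequence: G, Y, E, Z, P, D, W, N, X, A, T, Q, U, B, K.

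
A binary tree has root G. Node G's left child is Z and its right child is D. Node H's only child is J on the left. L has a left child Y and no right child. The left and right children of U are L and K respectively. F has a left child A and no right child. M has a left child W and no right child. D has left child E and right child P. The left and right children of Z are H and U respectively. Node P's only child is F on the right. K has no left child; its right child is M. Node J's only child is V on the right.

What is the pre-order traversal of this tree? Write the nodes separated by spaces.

G Z H J V U L Y K M W D E P F A

Pre-order visits the node, then its left subtree, then its right subtree.
Visit G.
At G: go left to Z.
  Visit Z.
  At Z: go left to H.
    Visit H.
    At H: go left to J.
      Visit J.
      At J: no left child.
      At J: go right to V.
        V is a leaf — visit V.
    At H: no right child.
  At Z: go right to U.
    Visit U.
    At U: go left to L.
      Visit L.
      At L: go left to Y.
        Y is a leaf — visit Y.
      At L: no right child.
    At U: go right to K.
      Visit K.
      At K: no left child.
      At K: go right to M.
        Visit M.
        At M: go left to W.
          W is a leaf — visit W.
        At M: no right child.
At G: go right to D.
  Visit D.
  At D: go left to E.
    E is a leaf — visit E.
  At D: go right to P.
    Visit P.
    At P: no left child.
    At P: go right to F.
      Visit F.
      At F: go left to A.
        A is a leaf — visit A.
      At F: no right child.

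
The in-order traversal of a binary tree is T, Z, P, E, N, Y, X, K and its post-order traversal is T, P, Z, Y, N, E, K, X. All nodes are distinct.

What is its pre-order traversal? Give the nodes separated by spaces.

X E Z T P N Y K

The last element of post-order is the root; it splits in-order into left and right subtrees.
Root X: left subtree has 6 nodes {T, Z, P, E, N, Y}, right has 1 {K}.
  Root E: left subtree has 3 nodes {T, Z, P}, right has 2 {N, Y}.
    Root Z: left subtree has 1 node {T}, right has 1 {P}.
    Root N: left subtree has 0 nodes { }, right has 1 {Y}.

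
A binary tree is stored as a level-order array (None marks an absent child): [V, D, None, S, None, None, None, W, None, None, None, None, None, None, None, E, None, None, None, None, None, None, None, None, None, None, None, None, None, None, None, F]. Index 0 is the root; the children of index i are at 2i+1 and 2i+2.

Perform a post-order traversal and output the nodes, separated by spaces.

Post-order visits the left subtree, then the right subtree, then the node.
At V: go left to D.
  At D: go left to S.
    At S: go left to W.
      At W: go left to E.
        At E: go left to F.
          F is a leaf — visit F.
        At E: no right child.
        Visit E.
      At W: no right child.
      Visit W.
    At S: no right child.
    Visit S.
  At D: no right child.
  Visit D.
At V: no right child.
Visit V.

F E W S D V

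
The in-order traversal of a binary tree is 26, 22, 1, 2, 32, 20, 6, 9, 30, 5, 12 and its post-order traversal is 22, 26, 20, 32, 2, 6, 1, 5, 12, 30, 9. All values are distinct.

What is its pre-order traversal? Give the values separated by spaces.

The last element of post-order is the root; it splits in-order into left and right subtrees.
Root 9: left subtree has 7 nodes {26, 22, 1, 2, 32, 20, 6}, right has 3 {30, 5, 12}.
  Root 1: left subtree has 2 nodes {26, 22}, right has 4 {2, 32, 20, 6}.
    Root 26: left subtree has 0 nodes { }, right has 1 {22}.
    Root 6: left subtree has 3 nodes {2, 32, 20}, right has 0 { }.
      Root 2: left subtree has 0 nodes { }, right has 2 {32, 20}.
        Root 32: left subtree has 0 nodes { }, right has 1 {20}.
  Root 30: left subtree has 0 nodes { }, right has 2 {5, 12}.
    Root 12: left subtree has 1 node {5}, right has 0 { }.

9 1 26 22 6 2 32 20 30 12 5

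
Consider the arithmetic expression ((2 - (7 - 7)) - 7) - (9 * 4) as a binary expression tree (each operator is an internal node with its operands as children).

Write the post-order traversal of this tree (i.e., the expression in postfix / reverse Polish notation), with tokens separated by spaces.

Post-order on an expression tree gives postfix notation: for each operator, emit left operand, right operand, then the operator.

2 7 7 - - 7 - 9 4 * -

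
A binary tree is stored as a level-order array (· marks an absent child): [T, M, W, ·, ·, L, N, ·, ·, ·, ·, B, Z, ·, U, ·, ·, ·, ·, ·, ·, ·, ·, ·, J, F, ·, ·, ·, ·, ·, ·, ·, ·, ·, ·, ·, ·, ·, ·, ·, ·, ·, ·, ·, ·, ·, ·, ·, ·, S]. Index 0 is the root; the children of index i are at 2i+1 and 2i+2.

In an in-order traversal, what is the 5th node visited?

S

In-order visits the left subtree, then the node, then the right subtree.
At T: go left to M.
  M is a leaf — visit M.
Visit T.
At T: go right to W.
  At W: go left to L.
    At L: go left to B.
      At B: no left child.
      Visit B.
      At B: go right to J.
        At J: no left child.
        Visit J.
        At J: go right to S.
          S is a leaf — visit S.
    Visit L.
    At L: go right to Z.
      At Z: go left to F.
        F is a leaf — visit F.
      Visit Z.
      At Z: no right child.
  Visit W.
  At W: go right to N.
    At N: no left child.
    Visit N.
    At N: go right to U.
      U is a leaf — visit U.
Full in-order sequence: M, T, B, J, S, L, F, Z, W, N, U.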